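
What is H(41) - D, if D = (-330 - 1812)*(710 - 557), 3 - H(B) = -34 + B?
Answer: 327722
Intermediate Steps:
H(B) = 37 - B (H(B) = 3 - (-34 + B) = 3 + (34 - B) = 37 - B)
D = -327726 (D = -2142*153 = -327726)
H(41) - D = (37 - 1*41) - 1*(-327726) = (37 - 41) + 327726 = -4 + 327726 = 327722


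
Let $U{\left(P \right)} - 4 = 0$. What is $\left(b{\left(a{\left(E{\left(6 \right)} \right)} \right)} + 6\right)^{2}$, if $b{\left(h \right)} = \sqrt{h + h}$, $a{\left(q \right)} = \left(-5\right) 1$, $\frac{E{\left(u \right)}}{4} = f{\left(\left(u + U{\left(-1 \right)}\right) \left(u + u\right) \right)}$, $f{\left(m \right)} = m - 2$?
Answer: $\left(6 + i \sqrt{10}\right)^{2} \approx 26.0 + 37.947 i$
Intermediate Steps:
$U{\left(P \right)} = 4$ ($U{\left(P \right)} = 4 + 0 = 4$)
$f{\left(m \right)} = -2 + m$
$E{\left(u \right)} = -8 + 8 u \left(4 + u\right)$ ($E{\left(u \right)} = 4 \left(-2 + \left(u + 4\right) \left(u + u\right)\right) = 4 \left(-2 + \left(4 + u\right) 2 u\right) = 4 \left(-2 + 2 u \left(4 + u\right)\right) = -8 + 8 u \left(4 + u\right)$)
$a{\left(q \right)} = -5$
$b{\left(h \right)} = \sqrt{2} \sqrt{h}$ ($b{\left(h \right)} = \sqrt{2 h} = \sqrt{2} \sqrt{h}$)
$\left(b{\left(a{\left(E{\left(6 \right)} \right)} \right)} + 6\right)^{2} = \left(\sqrt{2} \sqrt{-5} + 6\right)^{2} = \left(\sqrt{2} i \sqrt{5} + 6\right)^{2} = \left(i \sqrt{10} + 6\right)^{2} = \left(6 + i \sqrt{10}\right)^{2}$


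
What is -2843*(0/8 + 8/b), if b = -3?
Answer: 22744/3 ≈ 7581.3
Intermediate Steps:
-2843*(0/8 + 8/b) = -2843*(0/8 + 8/(-3)) = -2843*(0*(1/8) + 8*(-1/3)) = -2843*(0 - 8/3) = -2843*(-8/3) = 22744/3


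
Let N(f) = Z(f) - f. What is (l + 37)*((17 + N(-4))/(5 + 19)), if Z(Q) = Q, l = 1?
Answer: 323/12 ≈ 26.917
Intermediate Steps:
N(f) = 0 (N(f) = f - f = 0)
(l + 37)*((17 + N(-4))/(5 + 19)) = (1 + 37)*((17 + 0)/(5 + 19)) = 38*(17/24) = 323/12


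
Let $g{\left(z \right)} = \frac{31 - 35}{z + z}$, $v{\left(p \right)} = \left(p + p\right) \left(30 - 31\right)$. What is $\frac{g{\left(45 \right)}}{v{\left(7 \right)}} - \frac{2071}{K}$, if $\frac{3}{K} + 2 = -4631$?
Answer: $\frac{1007469016}{315} \approx 3.1983 \cdot 10^{6}$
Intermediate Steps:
$K = - \frac{3}{4633}$ ($K = \frac{3}{-2 - 4631} = \frac{3}{-4633} = 3 \left(- \frac{1}{4633}\right) = - \frac{3}{4633} \approx -0.00064753$)
$v{\left(p \right)} = - 2 p$ ($v{\left(p \right)} = 2 p \left(-1\right) = - 2 p$)
$g{\left(z \right)} = - \frac{2}{z}$ ($g{\left(z \right)} = - \frac{4}{2 z} = - 4 \frac{1}{2 z} = - \frac{2}{z}$)
$\frac{g{\left(45 \right)}}{v{\left(7 \right)}} - \frac{2071}{K} = \frac{\left(-2\right) \frac{1}{45}}{\left(-2\right) 7} - \frac{2071}{- \frac{3}{4633}} = \frac{\left(-2\right) \frac{1}{45}}{-14} - - \frac{9594943}{3} = \left(- \frac{2}{45}\right) \left(- \frac{1}{14}\right) + \frac{9594943}{3} = \frac{1}{315} + \frac{9594943}{3} = \frac{1007469016}{315}$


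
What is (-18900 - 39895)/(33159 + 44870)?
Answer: -58795/78029 ≈ -0.75350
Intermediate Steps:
(-18900 - 39895)/(33159 + 44870) = -58795/78029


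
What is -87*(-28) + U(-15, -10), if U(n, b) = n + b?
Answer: 2411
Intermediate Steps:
U(n, b) = b + n
-87*(-28) + U(-15, -10) = -87*(-28) + (-10 - 15) = 2436 - 25 = 2411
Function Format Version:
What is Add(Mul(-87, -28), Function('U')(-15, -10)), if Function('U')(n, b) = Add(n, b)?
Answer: 2411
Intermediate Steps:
Function('U')(n, b) = Add(b, n)
Add(Mul(-87, -28), Function('U')(-15, -10)) = Add(Mul(-87, -28), Add(-10, -15)) = Add(2436, -25) = 2411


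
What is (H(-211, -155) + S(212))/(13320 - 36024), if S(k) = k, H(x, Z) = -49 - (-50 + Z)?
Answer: -23/1419 ≈ -0.016209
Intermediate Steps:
H(x, Z) = 1 - Z (H(x, Z) = -49 + (50 - Z) = 1 - Z)
(H(-211, -155) + S(212))/(13320 - 36024) = ((1 - 1*(-155)) + 212)/(13320 - 36024) = ((1 + 155) + 212)/(-22704) = (156 + 212)*(-1/22704) = 368*(-1/22704) = -23/1419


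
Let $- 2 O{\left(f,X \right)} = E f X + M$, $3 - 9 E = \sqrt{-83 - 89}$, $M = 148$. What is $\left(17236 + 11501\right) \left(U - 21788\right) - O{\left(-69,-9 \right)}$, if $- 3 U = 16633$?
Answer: $- \frac{1570898171}{2} - 69 i \sqrt{43} \approx -7.8545 \cdot 10^{8} - 452.46 i$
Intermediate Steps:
$U = - \frac{16633}{3}$ ($U = \left(- \frac{1}{3}\right) 16633 = - \frac{16633}{3} \approx -5544.3$)
$E = \frac{1}{3} - \frac{2 i \sqrt{43}}{9}$ ($E = \frac{1}{3} - \frac{\sqrt{-83 - 89}}{9} = \frac{1}{3} - \frac{\sqrt{-172}}{9} = \frac{1}{3} - \frac{2 i \sqrt{43}}{9} \approx 0.33333 - 1.4572 i$)
$O{\left(f,X \right)} = -74 - \frac{X f \left(\frac{1}{3} - \frac{2 i \sqrt{43}}{9}\right)}{2}$ ($O{\left(f,X \right)} = - \frac{\left(\frac{1}{3} - \frac{2 i \sqrt{43}}{9}\right) f X + 148}{2} = - \frac{f \left(\frac{1}{3} - \frac{2 i \sqrt{43}}{9}\right) X + 148}{2} = - \frac{X f \left(\frac{1}{3} - \frac{2 i \sqrt{43}}{9}\right) + 148}{2} = - \frac{148 + X f \left(\frac{1}{3} - \frac{2 i \sqrt{43}}{9}\right)}{2} = -74 - \frac{X f \left(\frac{1}{3} - \frac{2 i \sqrt{43}}{9}\right)}{2}$)
$\left(17236 + 11501\right) \left(U - 21788\right) - O{\left(-69,-9 \right)} = \left(17236 + 11501\right) \left(- \frac{16633}{3} - 21788\right) - \left(-74 - \left(- \frac{1}{2}\right) \left(-69\right) \left(3 - 2 i \sqrt{43}\right)\right) = 28737 \left(- \frac{81997}{3}\right) - \left(-74 - \left(\frac{207}{2} - 69 i \sqrt{43}\right)\right) = -785449263 - \left(- \frac{355}{2} + 69 i \sqrt{43}\right) = -785449263 + \left(\frac{355}{2} - 69 i \sqrt{43}\right) = - \frac{1570898171}{2} - 69 i \sqrt{43}$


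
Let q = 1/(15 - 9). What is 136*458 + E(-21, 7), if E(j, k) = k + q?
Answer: 373771/6 ≈ 62295.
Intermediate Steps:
q = 1/6 ≈ 0.16667
E(j, k) = 1/6 + k (E(j, k) = k + 1/6 = 1/6 + k)
136*458 + E(-21, 7) = 136*458 + (1/6 + 7) = 62288 + 43/6 = 373771/6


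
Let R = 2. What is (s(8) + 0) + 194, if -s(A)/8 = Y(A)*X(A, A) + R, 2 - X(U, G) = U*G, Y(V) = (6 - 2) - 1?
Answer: 1666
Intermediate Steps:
Y(V) = 3 (Y(V) = 4 - 1 = 3)
X(U, G) = 2 - G*U (X(U, G) = 2 - U*G = 2 - G*U)
s(A) = -64 + 24*A² (s(A) = -8*(3*(2 - A*A) + 2) = -8*(3*(2 - A²) + 2) = -8*((6 - 3*A²) + 2) = -8*(8 - 3*A²) = -64 + 24*A²)
(s(8) + 0) + 194 = ((-64 + 24*8²) + 0) + 194 = ((-64 + 24*64) + 0) + 194 = ((-64 + 1536) + 0) + 194 = (1472 + 0) + 194 = 1472 + 194 = 1666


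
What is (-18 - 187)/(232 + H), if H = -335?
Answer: 205/103 ≈ 1.9903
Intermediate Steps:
(-18 - 187)/(232 + H) = (-18 - 187)/(232 - 335) = -205/(-103) = -205*(-1/103) = 205/103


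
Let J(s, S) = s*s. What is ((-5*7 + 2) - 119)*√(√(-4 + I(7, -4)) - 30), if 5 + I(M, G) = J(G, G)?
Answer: -152*I*√(30 - √7) ≈ -794.98*I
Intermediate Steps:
J(s, S) = s²
I(M, G) = -5 + G²
((-5*7 + 2) - 119)*√(√(-4 + I(7, -4)) - 30) = ((-5*7 + 2) - 119)*√(√(-4 + (-5 + (-4)²)) - 30) = ((-35 + 2) - 119)*√(√(-4 + (-5 + 16)) - 30) = (-33 - 119)*√(√(-4 + 11) - 30) = -152*√(√7 - 30) = -152*√(-30 + √7)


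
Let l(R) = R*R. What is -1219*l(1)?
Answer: -1219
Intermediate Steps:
l(R) = R²
-1219*l(1) = -1219*1² = -1219*1 = -1219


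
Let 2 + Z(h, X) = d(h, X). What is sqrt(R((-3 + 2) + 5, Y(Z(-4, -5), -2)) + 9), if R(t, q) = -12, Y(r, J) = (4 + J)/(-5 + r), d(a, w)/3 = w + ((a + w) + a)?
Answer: I*sqrt(3) ≈ 1.732*I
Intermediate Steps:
d(a, w) = 6*a + 6*w (d(a, w) = 3*(w + ((a + w) + a)) = 3*(w + (w + 2*a)) = 3*(2*a + 2*w) = 6*a + 6*w)
Z(h, X) = -2 + 6*X + 6*h (Z(h, X) = -2 + (6*h + 6*X) = -2 + (6*X + 6*h) = -2 + 6*X + 6*h)
Y(r, J) = (4 + J)/(-5 + r)
sqrt(R((-3 + 2) + 5, Y(Z(-4, -5), -2)) + 9) = sqrt(-12 + 9) = sqrt(-3) = I*sqrt(3)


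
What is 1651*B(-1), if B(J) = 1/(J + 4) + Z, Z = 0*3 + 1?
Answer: 6604/3 ≈ 2201.3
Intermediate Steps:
Z = 1 (Z = 0 + 1 = 1)
B(J) = 1 + 1/(4 + J) (B(J) = 1/(J + 4) + 1 = 1/(4 + J) + 1 = 1 + 1/(4 + J))
1651*B(-1) = 1651*((5 - 1)/(4 - 1)) = 1651*(4/3) = 6604/3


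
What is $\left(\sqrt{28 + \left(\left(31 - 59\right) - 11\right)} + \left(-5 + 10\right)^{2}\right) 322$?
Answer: $8050 + 322 i \sqrt{11} \approx 8050.0 + 1068.0 i$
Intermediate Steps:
$\left(\sqrt{28 + \left(\left(31 - 59\right) - 11\right)} + \left(-5 + 10\right)^{2}\right) 322 = \left(\sqrt{28 - 39} + 5^{2}\right) 322 = \left(\sqrt{28 - 39} + 25\right) 322 = \left(\sqrt{-11} + 25\right) 322 = \left(i \sqrt{11} + 25\right) 322 = \left(25 + i \sqrt{11}\right) 322 = 8050 + 322 i \sqrt{11}$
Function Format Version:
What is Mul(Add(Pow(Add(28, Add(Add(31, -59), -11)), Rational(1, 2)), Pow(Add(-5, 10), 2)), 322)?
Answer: Add(8050, Mul(322, I, Pow(11, Rational(1, 2)))) ≈ Add(8050.0, Mul(1068.0, I))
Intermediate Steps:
Mul(Add(Pow(Add(28, Add(Add(31, -59), -11)), Rational(1, 2)), Pow(Add(-5, 10), 2)), 322) = Mul(Add(Pow(Add(28, Add(-28, -11)), Rational(1, 2)), Pow(5, 2)), 322) = Mul(Add(Pow(Add(28, -39), Rational(1, 2)), 25), 322) = Mul(Add(Pow(-11, Rational(1, 2)), 25), 322) = Mul(Add(Mul(I, Pow(11, Rational(1, 2))), 25), 322) = Mul(Add(25, Mul(I, Pow(11, Rational(1, 2)))), 322) = Add(8050, Mul(322, I, Pow(11, Rational(1, 2))))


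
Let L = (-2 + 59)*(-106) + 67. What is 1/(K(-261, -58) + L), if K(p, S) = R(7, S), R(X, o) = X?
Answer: -1/5968 ≈ -0.00016756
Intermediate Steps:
K(p, S) = 7
L = -5975 (L = 57*(-106) + 67 = -6042 + 67 = -5975)
1/(K(-261, -58) + L) = 1/(7 - 5975) = 1/(-5968) = -1/5968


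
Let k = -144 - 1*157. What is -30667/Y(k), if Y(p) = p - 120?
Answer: 30667/421 ≈ 72.843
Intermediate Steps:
k = -301 (k = -144 - 157 = -301)
Y(p) = -120 + p
-30667/Y(k) = -30667/(-120 - 301) = -30667/(-421) = -30667*(-1/421) = 30667/421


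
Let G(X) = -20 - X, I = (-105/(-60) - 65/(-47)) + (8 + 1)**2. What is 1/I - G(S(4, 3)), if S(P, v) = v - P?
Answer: 300711/15817 ≈ 19.012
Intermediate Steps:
I = 15817/188 (I = (-105*(-1/60) - 65*(-1/47)) + 9**2 = (7/4 + 65/47) + 81 = 589/188 + 81 = 15817/188 ≈ 84.133)
1/I - G(S(4, 3)) = 1/(15817/188) - (-20 - (3 - 1*4)) = 188/15817 - (-20 - (3 - 4)) = 188/15817 - (-20 - 1*(-1)) = 188/15817 - (-20 + 1) = 188/15817 - 1*(-19) = 188/15817 + 19 = 300711/15817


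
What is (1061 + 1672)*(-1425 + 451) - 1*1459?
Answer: -2663401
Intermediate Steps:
(1061 + 1672)*(-1425 + 451) - 1*1459 = 2733*(-974) - 1459 = -2661942 - 1459 = -2663401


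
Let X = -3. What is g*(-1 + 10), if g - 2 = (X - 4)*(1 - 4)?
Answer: 207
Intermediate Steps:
g = 23 (g = 2 + (-3 - 4)*(1 - 4) = 2 - 7*(-3) = 2 + 21 = 23)
g*(-1 + 10) = 23*(-1 + 10) = 23*9 = 207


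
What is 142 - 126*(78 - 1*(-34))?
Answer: -13970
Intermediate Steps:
142 - 126*(78 - 1*(-34)) = 142 - 126*(78 + 34) = 142 - 126*112 = 142 - 14112 = -13970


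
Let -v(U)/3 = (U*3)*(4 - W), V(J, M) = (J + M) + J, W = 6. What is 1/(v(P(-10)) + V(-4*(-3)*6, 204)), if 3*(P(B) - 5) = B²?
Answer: 1/1038 ≈ 0.00096339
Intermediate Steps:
P(B) = 5 + B²/3
V(J, M) = M + 2*J
v(U) = 18*U (v(U) = -3*U*3*(4 - 1*6) = -3*3*U*(4 - 6) = -3*3*U*(-2) = -(-18)*U = 18*U)
1/(v(P(-10)) + V(-4*(-3)*6, 204)) = 1/(18*(5 + (⅓)*(-10)²) + (204 + 2*(-4*(-3)*6))) = 1/(18*(5 + (⅓)*100) + (204 + 2*(12*6))) = 1/(18*(5 + 100/3) + (204 + 2*72)) = 1/(18*(115/3) + (204 + 144)) = 1/(690 + 348) = 1/1038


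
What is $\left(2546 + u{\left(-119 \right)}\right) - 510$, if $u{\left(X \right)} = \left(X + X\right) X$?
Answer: $30358$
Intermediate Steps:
$u{\left(X \right)} = 2 X^{2}$ ($u{\left(X \right)} = 2 X X = 2 X^{2}$)
$\left(2546 + u{\left(-119 \right)}\right) - 510 = \left(2546 + 2 \left(-119\right)^{2}\right) - 510 = \left(2546 + 2 \cdot 14161\right) - 510 = \left(2546 + 28322\right) - 510 = 30868 - 510 = 30358$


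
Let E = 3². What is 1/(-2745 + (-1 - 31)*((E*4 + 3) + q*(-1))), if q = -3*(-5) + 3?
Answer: -1/3417 ≈ -0.00029265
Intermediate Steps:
E = 9
q = 18 (q = 15 + 3 = 18)
1/(-2745 + (-1 - 31)*((E*4 + 3) + q*(-1))) = 1/(-2745 + (-1 - 31)*((9*4 + 3) + 18*(-1))) = 1/(-2745 - 32*((36 + 3) - 18)) = 1/(-2745 - 32*(39 - 18)) = 1/(-2745 - 32*21) = 1/(-2745 - 672) = 1/(-3417) = -1/3417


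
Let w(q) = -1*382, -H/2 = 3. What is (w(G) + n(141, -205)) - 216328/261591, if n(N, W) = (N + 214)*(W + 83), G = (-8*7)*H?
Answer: -11429650300/261591 ≈ -43693.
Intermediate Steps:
H = -6 (H = -2*3 = -6)
G = 336 (G = -8*7*(-6) = -56*(-6) = 336)
w(q) = -382
n(N, W) = (83 + W)*(214 + N) (n(N, W) = (214 + N)*(83 + W) = (83 + W)*(214 + N))
(w(G) + n(141, -205)) - 216328/261591 = (-382 + (17762 + 83*141 + 214*(-205) + 141*(-205))) - 216328/261591 = (-382 + (17762 + 11703 - 43870 - 28905)) - 216328*1/261591 = (-382 - 43310) - 216328/261591 = -43692 - 216328/261591 = -11429650300/261591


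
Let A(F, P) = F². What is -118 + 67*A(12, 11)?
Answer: 9530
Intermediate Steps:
-118 + 67*A(12, 11) = -118 + 67*12² = -118 + 67*144 = -118 + 9648 = 9530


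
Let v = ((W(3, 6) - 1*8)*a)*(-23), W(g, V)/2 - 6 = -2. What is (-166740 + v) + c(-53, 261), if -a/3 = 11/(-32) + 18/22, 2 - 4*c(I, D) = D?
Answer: -667219/4 ≈ -1.6680e+5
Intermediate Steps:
c(I, D) = ½ - D/4
W(g, V) = 8 (W(g, V) = 12 + 2*(-2) = 12 - 4 = 8)
a = -501/352 (a = -3*(11/(-32) + 18/22) = -3*(11*(-1/32) + 18*(1/22)) = -3*(-11/32 + 9/11) = -3*167/352 = -501/352 ≈ -1.4233)
v = 0 (v = ((8 - 1*8)*(-501/352))*(-23) = ((8 - 8)*(-501/352))*(-23) = (0*(-501/352))*(-23) = 0*(-23) = 0)
(-166740 + v) + c(-53, 261) = (-166740 + 0) + (½ - ¼*261) = -166740 + (½ - 261/4) = -166740 - 259/4 = -667219/4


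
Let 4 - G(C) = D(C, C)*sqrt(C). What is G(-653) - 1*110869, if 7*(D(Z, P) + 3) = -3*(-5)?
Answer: -110865 + 6*I*sqrt(653)/7 ≈ -1.1087e+5 + 21.903*I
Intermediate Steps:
D(Z, P) = -6/7 (D(Z, P) = -3 + (-3*(-5))/7 = -3 + (1/7)*15 = -3 + 15/7 = -6/7)
G(C) = 4 + 6*sqrt(C)/7 (G(C) = 4 - (-6)*sqrt(C)/7 = 4 + 6*sqrt(C)/7)
G(-653) - 1*110869 = (4 + 6*sqrt(-653)/7) - 1*110869 = (4 + 6*(I*sqrt(653))/7) - 110869 = (4 + 6*I*sqrt(653)/7) - 110869 = -110865 + 6*I*sqrt(653)/7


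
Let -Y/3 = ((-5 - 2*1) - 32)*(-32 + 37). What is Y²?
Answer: 342225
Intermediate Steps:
Y = 585 (Y = -3*((-5 - 2*1) - 32)*(-32 + 37) = -3*((-5 - 2) - 32)*5 = -3*(-7 - 32)*5 = -(-117)*5 = -3*(-195) = 585)
Y² = 585² = 342225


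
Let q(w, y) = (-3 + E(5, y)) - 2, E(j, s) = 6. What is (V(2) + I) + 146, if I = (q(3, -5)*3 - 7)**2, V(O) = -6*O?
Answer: 150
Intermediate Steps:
q(w, y) = 1 (q(w, y) = (-3 + 6) - 2 = 3 - 2 = 1)
I = 16 (I = (1*3 - 7)**2 = (3 - 7)**2 = (-4)**2 = 16)
(V(2) + I) + 146 = (-6*2 + 16) + 146 = (-12 + 16) + 146 = 4 + 146 = 150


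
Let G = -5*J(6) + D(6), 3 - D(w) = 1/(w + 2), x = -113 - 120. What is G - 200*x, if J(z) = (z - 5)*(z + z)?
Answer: 372343/8 ≈ 46543.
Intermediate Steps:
x = -233
D(w) = 3 - 1/(2 + w) (D(w) = 3 - 1/(w + 2) = 3 - 1/(2 + w))
J(z) = 2*z*(-5 + z) (J(z) = (-5 + z)*(2*z) = 2*z*(-5 + z))
G = -457/8 (G = -10*6*(-5 + 6) + (5 + 3*6)/(2 + 6) = -10*6 + (5 + 18)/8 = -5*12 + (⅛)*23 = -60 + 23/8 = -457/8 ≈ -57.125)
G - 200*x = -457/8 - 200*(-233) = -457/8 + 46600 = 372343/8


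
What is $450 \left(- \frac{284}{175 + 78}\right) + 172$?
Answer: $- \frac{84284}{253} \approx -333.14$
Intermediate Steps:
$450 \left(- \frac{284}{175 + 78}\right) + 172 = 450 \left(- \frac{284}{253}\right) + 172 = - \frac{127800}{253} + 172 = - \frac{84284}{253}$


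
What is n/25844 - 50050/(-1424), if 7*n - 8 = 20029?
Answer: 1135372261/32201624 ≈ 35.258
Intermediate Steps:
n = 20037/7 (n = 8/7 + (⅐)*20029 = 8/7 + 20029/7 = 20037/7 ≈ 2862.4)
n/25844 - 50050/(-1424) = (20037/7)/25844 - 50050/(-1424) = (20037/7)*(1/25844) - 50050*(-1/1424) = 20037/180908 + 25025/712 = 1135372261/32201624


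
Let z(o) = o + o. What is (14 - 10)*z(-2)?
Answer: -16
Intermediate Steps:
z(o) = 2*o
(14 - 10)*z(-2) = (14 - 10)*(2*(-2)) = 4*(-4) = -16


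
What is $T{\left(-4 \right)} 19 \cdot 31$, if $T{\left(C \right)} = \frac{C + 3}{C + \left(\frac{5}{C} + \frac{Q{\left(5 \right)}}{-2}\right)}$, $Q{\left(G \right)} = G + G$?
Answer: $\frac{2356}{41} \approx 57.463$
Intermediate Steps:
$Q{\left(G \right)} = 2 G$
$T{\left(C \right)} = \frac{3 + C}{-5 + C + \frac{5}{C}}$ ($T{\left(C \right)} = \frac{C + 3}{C + \left(\frac{5}{C} + \frac{2 \cdot 5}{-2}\right)} = \frac{3 + C}{C + \left(\frac{5}{C} + 10 \left(- \frac{1}{2}\right)\right)} = \frac{3 + C}{C - \left(5 - \frac{5}{C}\right)} = \frac{3 + C}{-5 + C + \frac{5}{C}}$)
$T{\left(-4 \right)} 19 \cdot 31 = - \frac{4 \left(3 - 4\right)}{5 + \left(-4\right)^{2} - -20} \cdot 19 \cdot 31 = \left(-4\right) \frac{1}{5 + 16 + 20} \left(-1\right) 19 \cdot 31 = \left(-4\right) \frac{1}{41} \left(-1\right) 19 \cdot 31 = \frac{4}{41} \cdot 19 \cdot 31 = \frac{76}{41} \cdot 31 = \frac{2356}{41}$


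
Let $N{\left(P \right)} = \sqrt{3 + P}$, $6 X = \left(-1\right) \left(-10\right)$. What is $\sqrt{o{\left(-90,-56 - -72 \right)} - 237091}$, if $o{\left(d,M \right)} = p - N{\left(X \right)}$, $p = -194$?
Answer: $\frac{\sqrt{-2135565 - 3 \sqrt{42}}}{3} \approx 487.12 i$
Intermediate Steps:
$X = \frac{5}{3}$ ($X = \frac{\left(-1\right) \left(-10\right)}{6} = \frac{1}{6} \cdot 10 = \frac{5}{3} \approx 1.6667$)
$o{\left(d,M \right)} = -194 - \frac{\sqrt{42}}{3}$ ($o{\left(d,M \right)} = -194 - \sqrt{3 + \frac{5}{3}} = -194 - \sqrt{\frac{14}{3}} = -194 - \frac{\sqrt{42}}{3}$)
$\sqrt{o{\left(-90,-56 - -72 \right)} - 237091} = \sqrt{\left(-194 - \frac{\sqrt{42}}{3}\right) - 237091} = \sqrt{-237285 - \frac{\sqrt{42}}{3}}$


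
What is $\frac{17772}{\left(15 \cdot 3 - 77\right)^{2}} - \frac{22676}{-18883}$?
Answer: $\frac{89702225}{4834048} \approx 18.556$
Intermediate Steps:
$\frac{17772}{\left(15 \cdot 3 - 77\right)^{2}} - \frac{22676}{-18883} = \frac{17772}{\left(45 - 77\right)^{2}} - - \frac{22676}{18883} = \frac{17772}{\left(-32\right)^{2}} + \frac{22676}{18883} = \frac{17772}{1024} + \frac{22676}{18883} = 17772 \cdot \frac{1}{1024} + \frac{22676}{18883} = \frac{4443}{256} + \frac{22676}{18883} = \frac{89702225}{4834048}$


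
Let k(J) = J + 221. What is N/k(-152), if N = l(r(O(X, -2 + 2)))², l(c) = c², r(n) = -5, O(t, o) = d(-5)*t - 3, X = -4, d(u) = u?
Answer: 625/69 ≈ 9.0580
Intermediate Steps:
O(t, o) = -3 - 5*t (O(t, o) = -5*t - 3 = -3 - 5*t)
k(J) = 221 + J
N = 625 (N = ((-5)²)² = 25² = 625)
N/k(-152) = 625/(221 - 152) = 625/69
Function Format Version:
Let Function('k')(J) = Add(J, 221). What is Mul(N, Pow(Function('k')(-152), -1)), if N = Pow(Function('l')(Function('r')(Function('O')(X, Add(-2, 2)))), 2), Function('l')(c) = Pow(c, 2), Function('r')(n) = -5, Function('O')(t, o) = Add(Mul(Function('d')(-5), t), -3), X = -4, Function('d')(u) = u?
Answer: Rational(625, 69) ≈ 9.0580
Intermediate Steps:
Function('O')(t, o) = Add(-3, Mul(-5, t)) (Function('O')(t, o) = Add(Mul(-5, t), -3) = Add(-3, Mul(-5, t)))
Function('k')(J) = Add(221, J)
N = 625 (N = Pow(Pow(-5, 2), 2) = Pow(25, 2) = 625)
Mul(N, Pow(Function('k')(-152), -1)) = Mul(625, Pow(Add(221, -152), -1)) = Mul(625, Pow(69, -1)) = Mul(625, Rational(1, 69)) = Rational(625, 69)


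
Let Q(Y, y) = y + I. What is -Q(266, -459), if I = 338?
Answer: 121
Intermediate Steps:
Q(Y, y) = 338 + y (Q(Y, y) = y + 338 = 338 + y)
-Q(266, -459) = -(338 - 459) = -1*(-121) = 121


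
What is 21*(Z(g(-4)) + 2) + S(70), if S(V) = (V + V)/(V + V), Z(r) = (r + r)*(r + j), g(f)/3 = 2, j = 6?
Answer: 3067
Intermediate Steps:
g(f) = 6 (g(f) = 3*2 = 6)
Z(r) = 2*r*(6 + r) (Z(r) = (r + r)*(r + 6) = (2*r)*(6 + r) = 2*r*(6 + r))
S(V) = 1 (S(V) = (2*V)/((2*V)) = (2*V)*(1/(2*V)) = 1)
21*(Z(g(-4)) + 2) + S(70) = 21*(2*6*(6 + 6) + 2) + 1 = 21*(2*6*12 + 2) + 1 = 21*(144 + 2) + 1 = 21*146 + 1 = 3066 + 1 = 3067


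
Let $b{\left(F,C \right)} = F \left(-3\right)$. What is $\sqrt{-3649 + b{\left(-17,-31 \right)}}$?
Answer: $i \sqrt{3598} \approx 59.983 i$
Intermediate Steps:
$b{\left(F,C \right)} = - 3 F$
$\sqrt{-3649 + b{\left(-17,-31 \right)}} = \sqrt{-3649 - -51} = \sqrt{-3649 + 51} = \sqrt{-3598} = i \sqrt{3598}$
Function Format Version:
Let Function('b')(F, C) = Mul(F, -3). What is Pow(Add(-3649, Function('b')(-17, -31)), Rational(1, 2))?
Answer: Mul(I, Pow(3598, Rational(1, 2))) ≈ Mul(59.983, I)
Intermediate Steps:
Function('b')(F, C) = Mul(-3, F)
Pow(Add(-3649, Function('b')(-17, -31)), Rational(1, 2)) = Pow(Add(-3649, Mul(-3, -17)), Rational(1, 2)) = Pow(Add(-3649, 51), Rational(1, 2)) = Pow(-3598, Rational(1, 2)) = Mul(I, Pow(3598, Rational(1, 2)))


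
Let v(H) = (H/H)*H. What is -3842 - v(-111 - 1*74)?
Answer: -3657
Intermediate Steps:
v(H) = H (v(H) = 1*H = H)
-3842 - v(-111 - 1*74) = -3842 - (-111 - 1*74) = -3842 - (-111 - 74) = -3842 - 1*(-185) = -3842 + 185 = -3657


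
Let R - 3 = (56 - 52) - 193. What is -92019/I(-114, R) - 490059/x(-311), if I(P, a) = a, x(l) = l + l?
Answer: 12365566/9641 ≈ 1282.6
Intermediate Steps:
x(l) = 2*l
R = -186 (R = 3 + ((56 - 52) - 193) = 3 + (4 - 193) = 3 - 189 = -186)
-92019/I(-114, R) - 490059/x(-311) = -92019/(-186) - 490059/(2*(-311)) = -92019*(-1/186) - 490059/(-622) = 30673/62 - 490059*(-1/622) = 30673/62 + 490059/622 = 12365566/9641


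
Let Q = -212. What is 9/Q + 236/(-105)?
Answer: -50977/22260 ≈ -2.2901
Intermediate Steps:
9/Q + 236/(-105) = 9/(-212) + 236/(-105) = 9*(-1/212) + 236*(-1/105) = -9/212 - 236/105 = -50977/22260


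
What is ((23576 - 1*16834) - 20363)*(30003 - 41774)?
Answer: 160332791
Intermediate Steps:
((23576 - 1*16834) - 20363)*(30003 - 41774) = ((23576 - 16834) - 20363)*(-11771) = (6742 - 20363)*(-11771) = -13621*(-11771) = 160332791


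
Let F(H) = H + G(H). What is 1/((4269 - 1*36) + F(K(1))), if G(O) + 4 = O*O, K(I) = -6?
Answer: 1/4259 ≈ 0.00023480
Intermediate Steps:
G(O) = -4 + O² (G(O) = -4 + O*O = -4 + O²)
F(H) = -4 + H + H² (F(H) = H + (-4 + H²) = -4 + H + H²)
1/((4269 - 1*36) + F(K(1))) = 1/((4269 - 1*36) + (-4 - 6 + (-6)²)) = 1/((4269 - 36) + (-4 - 6 + 36)) = 1/(4233 + 26) = 1/4259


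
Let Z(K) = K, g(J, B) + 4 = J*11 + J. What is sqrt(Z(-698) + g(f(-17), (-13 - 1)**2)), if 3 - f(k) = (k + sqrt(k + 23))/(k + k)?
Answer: sqrt(-194208 + 102*sqrt(6))/17 ≈ 25.906*I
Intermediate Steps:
f(k) = 3 - (k + sqrt(23 + k))/(2*k) (f(k) = 3 - (k + sqrt(k + 23))/(k + k) = 3 - (k + sqrt(23 + k))/(2*k))
g(J, B) = -4 + 12*J (g(J, B) = -4 + (J*11 + J) = -4 + (11*J + J) = -4 + 12*J)
sqrt(Z(-698) + g(f(-17), (-13 - 1)**2)) = sqrt(-698 + (-4 + 12*((1/2)*(-sqrt(23 - 17) + 5*(-17))/(-17)))) = sqrt(-698 + (-4 + 12*((1/2)*(-1/17)*(-sqrt(6) - 85)))) = sqrt(-698 + (-4 + 12*((1/2)*(-1/17)*(-85 - sqrt(6))))) = sqrt(-698 + (-4 + 12*(5/2 + sqrt(6)/34))) = sqrt(-698 + (-4 + (30 + 6*sqrt(6)/17))) = sqrt(-698 + (26 + 6*sqrt(6)/17)) = sqrt(-672 + 6*sqrt(6)/17)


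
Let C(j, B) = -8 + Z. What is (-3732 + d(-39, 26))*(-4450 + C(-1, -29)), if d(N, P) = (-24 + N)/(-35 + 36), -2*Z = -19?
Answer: 33764115/2 ≈ 1.6882e+7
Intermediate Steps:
Z = 19/2 (Z = -½*(-19) = 19/2 ≈ 9.5000)
C(j, B) = 3/2 (C(j, B) = -8 + 19/2 = 3/2)
d(N, P) = -24 + N (d(N, P) = (-24 + N)/1 = (-24 + N)*1 = -24 + N)
(-3732 + d(-39, 26))*(-4450 + C(-1, -29)) = (-3732 + (-24 - 39))*(-4450 + 3/2) = (-3732 - 63)*(-8897/2) = -3795*(-8897/2) = 33764115/2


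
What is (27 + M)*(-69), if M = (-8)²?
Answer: -6279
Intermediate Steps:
M = 64
(27 + M)*(-69) = (27 + 64)*(-69) = 91*(-69) = -6279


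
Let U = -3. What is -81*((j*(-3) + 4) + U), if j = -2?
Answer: -567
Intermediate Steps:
-81*((j*(-3) + 4) + U) = -81*((-2*(-3) + 4) - 3) = -81*((6 + 4) - 3) = -81*(10 - 3) = -81*7 = -567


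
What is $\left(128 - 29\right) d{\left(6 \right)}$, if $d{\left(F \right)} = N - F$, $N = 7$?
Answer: $99$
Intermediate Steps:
$d{\left(F \right)} = 7 - F$
$\left(128 - 29\right) d{\left(6 \right)} = \left(128 - 29\right) \left(7 - 6\right) = 99 \left(7 - 6\right) = 99 \cdot 1 = 99$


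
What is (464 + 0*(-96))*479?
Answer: 222256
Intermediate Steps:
(464 + 0*(-96))*479 = (464 + 0)*479 = 464*479 = 222256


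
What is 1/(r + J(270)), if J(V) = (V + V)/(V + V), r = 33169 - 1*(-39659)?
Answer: 1/72829 ≈ 1.3731e-5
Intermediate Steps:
r = 72828 (r = 33169 + 39659 = 72828)
J(V) = 1 (J(V) = (2*V)/((2*V)) = (2*V)*(1/(2*V)) = 1)
1/(r + J(270)) = 1/(72828 + 1) = 1/72829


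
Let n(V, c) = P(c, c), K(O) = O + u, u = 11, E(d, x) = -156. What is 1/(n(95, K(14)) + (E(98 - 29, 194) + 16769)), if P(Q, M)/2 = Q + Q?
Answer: 1/16713 ≈ 5.9834e-5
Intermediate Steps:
P(Q, M) = 4*Q (P(Q, M) = 2*(Q + Q) = 2*(2*Q) = 4*Q)
K(O) = 11 + O (K(O) = O + 11 = 11 + O)
n(V, c) = 4*c
1/(n(95, K(14)) + (E(98 - 29, 194) + 16769)) = 1/(4*(11 + 14) + (-156 + 16769)) = 1/(4*25 + 16613) = 1/(100 + 16613) = 1/16713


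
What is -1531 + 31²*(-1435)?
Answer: -1380566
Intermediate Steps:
-1531 + 31²*(-1435) = -1531 + 961*(-1435) = -1531 - 1379035 = -1380566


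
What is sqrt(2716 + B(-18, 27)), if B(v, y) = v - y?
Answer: sqrt(2671) ≈ 51.682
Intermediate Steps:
sqrt(2716 + B(-18, 27)) = sqrt(2716 + (-18 - 1*27)) = sqrt(2716 + (-18 - 27)) = sqrt(2716 - 45) = sqrt(2671)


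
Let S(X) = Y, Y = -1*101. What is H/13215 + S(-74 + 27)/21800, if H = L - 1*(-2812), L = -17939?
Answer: -66220663/57617400 ≈ -1.1493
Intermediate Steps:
Y = -101
S(X) = -101
H = -15127 (H = -17939 - 1*(-2812) = -17939 + 2812 = -15127)
H/13215 + S(-74 + 27)/21800 = -15127/13215 - 101/21800 = -66220663/57617400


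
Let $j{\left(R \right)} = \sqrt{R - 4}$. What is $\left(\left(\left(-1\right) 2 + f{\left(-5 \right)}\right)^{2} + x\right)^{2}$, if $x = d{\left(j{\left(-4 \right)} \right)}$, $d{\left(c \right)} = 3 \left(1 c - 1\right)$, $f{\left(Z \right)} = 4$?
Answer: $-71 + 12 i \sqrt{2} \approx -71.0 + 16.971 i$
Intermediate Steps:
$j{\left(R \right)} = \sqrt{-4 + R}$
$d{\left(c \right)} = -3 + 3 c$ ($d{\left(c \right)} = 3 \left(c - 1\right) = 3 \left(-1 + c\right) = -3 + 3 c$)
$x = -3 + 6 i \sqrt{2}$ ($x = -3 + 3 \sqrt{-4 - 4} = -3 + 3 \sqrt{-8} = -3 + 3 \cdot 2 i \sqrt{2} = -3 + 6 i \sqrt{2} \approx -3.0 + 8.4853 i$)
$\left(\left(\left(-1\right) 2 + f{\left(-5 \right)}\right)^{2} + x\right)^{2} = \left(\left(\left(-1\right) 2 + 4\right)^{2} - \left(3 - 6 i \sqrt{2}\right)\right)^{2} = \left(\left(-2 + 4\right)^{2} - \left(3 - 6 i \sqrt{2}\right)\right)^{2} = \left(2^{2} - \left(3 - 6 i \sqrt{2}\right)\right)^{2} = \left(4 - \left(3 - 6 i \sqrt{2}\right)\right)^{2} = \left(1 + 6 i \sqrt{2}\right)^{2}$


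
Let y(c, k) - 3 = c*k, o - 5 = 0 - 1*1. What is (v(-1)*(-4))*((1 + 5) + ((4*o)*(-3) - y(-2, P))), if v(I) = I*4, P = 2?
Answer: -656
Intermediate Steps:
v(I) = 4*I
o = 4 (o = 5 + (0 - 1*1) = 5 + (0 - 1) = 5 - 1 = 4)
y(c, k) = 3 + c*k
(v(-1)*(-4))*((1 + 5) + ((4*o)*(-3) - y(-2, P))) = ((4*(-1))*(-4))*((1 + 5) + ((4*4)*(-3) - (3 - 2*2))) = (-4*(-4))*(6 + (16*(-3) - (3 - 4))) = 16*(6 + (-48 - 1*(-1))) = 16*(6 + (-48 + 1)) = 16*(6 - 47) = 16*(-41) = -656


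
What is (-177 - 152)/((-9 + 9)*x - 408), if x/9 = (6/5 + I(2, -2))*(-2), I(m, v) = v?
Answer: 329/408 ≈ 0.80637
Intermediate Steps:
x = 72/5 (x = 9*((6/5 - 2)*(-2)) = 9*(-⅘*(-2)) = 9*(8/5) = 72/5 ≈ 14.400)
(-177 - 152)/((-9 + 9)*x - 408) = (-177 - 152)/((-9 + 9)*(72/5) - 408) = -329/(0*(72/5) - 408) = -329/(0 - 408) = -329/(-408) = -329*(-1/408) = 329/408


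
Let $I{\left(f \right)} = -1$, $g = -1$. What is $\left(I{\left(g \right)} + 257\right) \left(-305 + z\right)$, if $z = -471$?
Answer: $-198656$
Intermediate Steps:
$\left(I{\left(g \right)} + 257\right) \left(-305 + z\right) = \left(-1 + 257\right) \left(-305 - 471\right) = 256 \left(-776\right) = -198656$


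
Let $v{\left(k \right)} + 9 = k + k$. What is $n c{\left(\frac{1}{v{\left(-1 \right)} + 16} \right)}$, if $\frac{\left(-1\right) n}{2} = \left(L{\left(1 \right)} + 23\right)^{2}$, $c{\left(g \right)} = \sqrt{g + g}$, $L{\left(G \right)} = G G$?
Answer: $- \frac{1152 \sqrt{10}}{5} \approx -728.59$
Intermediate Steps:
$v{\left(k \right)} = -9 + 2 k$ ($v{\left(k \right)} = -9 + \left(k + k\right) = -9 + 2 k$)
$L{\left(G \right)} = G^{2}$
$c{\left(g \right)} = \sqrt{2} \sqrt{g}$ ($c{\left(g \right)} = \sqrt{2 g} = \sqrt{2} \sqrt{g}$)
$n = -1152$ ($n = - 2 \left(1^{2} + 23\right)^{2} = - 2 \left(1 + 23\right)^{2} = - 2 \cdot 24^{2} = \left(-2\right) 576 = -1152$)
$n c{\left(\frac{1}{v{\left(-1 \right)} + 16} \right)} = - 1152 \sqrt{2} \sqrt{\frac{1}{\left(-9 + 2 \left(-1\right)\right) + 16}} = - 1152 \sqrt{2} \sqrt{\frac{1}{\left(-9 - 2\right) + 16}} = - 1152 \sqrt{2} \sqrt{\frac{1}{-11 + 16}} = - 1152 \sqrt{2} \sqrt{\frac{1}{5}} = - 1152 \frac{\sqrt{2}}{\sqrt{5}} = - 1152 \sqrt{2} \frac{\sqrt{5}}{5} = - 1152 \frac{\sqrt{10}}{5} = - \frac{1152 \sqrt{10}}{5}$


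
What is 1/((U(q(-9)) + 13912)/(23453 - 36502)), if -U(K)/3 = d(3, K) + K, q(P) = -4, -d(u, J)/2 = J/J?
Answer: -13049/13930 ≈ -0.93676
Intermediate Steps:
d(u, J) = -2 (d(u, J) = -2*J/J = -2*1 = -2)
U(K) = 6 - 3*K (U(K) = -3*(-2 + K) = 6 - 3*K)
1/((U(q(-9)) + 13912)/(23453 - 36502)) = 1/(((6 - 3*(-4)) + 13912)/(23453 - 36502)) = 1/(((6 + 12) + 13912)/(-13049)) = 1/((18 + 13912)*(-1/13049)) = 1/(13930*(-1/13049)) = 1/(-13930/13049) = -13049/13930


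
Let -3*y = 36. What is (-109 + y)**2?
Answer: 14641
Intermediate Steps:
y = -12 (y = -1/3*36 = -12)
(-109 + y)**2 = (-109 - 12)**2 = (-121)**2 = 14641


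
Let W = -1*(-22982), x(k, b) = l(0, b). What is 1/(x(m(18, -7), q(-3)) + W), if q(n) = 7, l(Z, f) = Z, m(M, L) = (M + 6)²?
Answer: 1/22982 ≈ 4.3512e-5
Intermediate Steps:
m(M, L) = (6 + M)²
x(k, b) = 0
W = 22982
1/(x(m(18, -7), q(-3)) + W) = 1/(0 + 22982) = 1/22982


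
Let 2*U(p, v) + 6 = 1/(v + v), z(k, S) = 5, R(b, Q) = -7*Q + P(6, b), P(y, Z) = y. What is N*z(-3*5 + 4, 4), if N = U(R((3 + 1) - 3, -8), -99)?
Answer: -5945/396 ≈ -15.013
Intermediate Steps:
R(b, Q) = 6 - 7*Q (R(b, Q) = -7*Q + 6 = 6 - 7*Q)
U(p, v) = -3 + 1/(4*v) (U(p, v) = -3 + 1/(2*(v + v)) = -3 + 1/(2*((2*v))) = -3 + (1/(2*v))/2 = -3 + 1/(4*v))
N = -1189/396 (N = -3 + (¼)/(-99) = -3 + (¼)*(-1/99) = -3 - 1/396 = -1189/396 ≈ -3.0025)
N*z(-3*5 + 4, 4) = -1189/396*5 = -5945/396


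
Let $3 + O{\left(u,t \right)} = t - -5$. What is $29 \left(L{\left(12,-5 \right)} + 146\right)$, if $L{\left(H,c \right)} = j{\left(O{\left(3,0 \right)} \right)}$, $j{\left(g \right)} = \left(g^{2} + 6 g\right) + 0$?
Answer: $4698$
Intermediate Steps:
$O{\left(u,t \right)} = 2 + t$ ($O{\left(u,t \right)} = -3 + \left(t - -5\right) = -3 + \left(t + 5\right) = -3 + \left(5 + t\right) = 2 + t$)
$j{\left(g \right)} = g^{2} + 6 g$
$L{\left(H,c \right)} = 16$ ($L{\left(H,c \right)} = \left(2 + 0\right) \left(6 + \left(2 + 0\right)\right) = 2 \left(6 + 2\right) = 2 \cdot 8 = 16$)
$29 \left(L{\left(12,-5 \right)} + 146\right) = 29 \left(16 + 146\right) = 29 \cdot 162 = 4698$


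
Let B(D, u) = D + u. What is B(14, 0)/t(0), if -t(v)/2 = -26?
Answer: 7/26 ≈ 0.26923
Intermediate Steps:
t(v) = 52 (t(v) = -2*(-26) = 52)
B(14, 0)/t(0) = (14 + 0)/52 = 14*(1/52) = 7/26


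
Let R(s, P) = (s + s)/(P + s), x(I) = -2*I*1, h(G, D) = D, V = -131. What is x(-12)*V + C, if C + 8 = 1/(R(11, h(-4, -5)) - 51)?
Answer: -447587/142 ≈ -3152.0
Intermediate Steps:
x(I) = -2*I
R(s, P) = 2*s/(P + s) (R(s, P) = (2*s)/(P + s) = 2*s/(P + s))
C = -1139/142 (C = -8 + 1/(2*11/(-5 + 11) - 51) = -8 + 1/(2*11/6 - 51) = -8 + 1/(2*11*(⅙) - 51) = -8 + 1/(11/3 - 51) = -8 + 1/(-142/3) = -8 - 3/142 = -1139/142 ≈ -8.0211)
x(-12)*V + C = -2*(-12)*(-131) - 1139/142 = 24*(-131) - 1139/142 = -3144 - 1139/142 = -447587/142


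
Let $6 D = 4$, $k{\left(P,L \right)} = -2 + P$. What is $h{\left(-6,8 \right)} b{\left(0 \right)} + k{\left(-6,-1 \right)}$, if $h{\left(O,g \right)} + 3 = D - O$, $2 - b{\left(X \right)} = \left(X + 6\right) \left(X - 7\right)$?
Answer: $\frac{460}{3} \approx 153.33$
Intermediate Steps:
$b{\left(X \right)} = 2 - \left(-7 + X\right) \left(6 + X\right)$ ($b{\left(X \right)} = 2 - \left(X + 6\right) \left(X - 7\right) = 2 - \left(6 + X\right) \left(-7 + X\right) = 2 - \left(-7 + X\right) \left(6 + X\right)$)
$D = \frac{2}{3}$ ($D = \frac{1}{6} \cdot 4 = \frac{2}{3} \approx 0.66667$)
$h{\left(O,g \right)} = - \frac{7}{3} - O$ ($h{\left(O,g \right)} = -3 - \left(- \frac{2}{3} + O\right) = - \frac{7}{3} - O$)
$h{\left(-6,8 \right)} b{\left(0 \right)} + k{\left(-6,-1 \right)} = \left(- \frac{7}{3} - -6\right) \left(44 + 0 - 0^{2}\right) - 8 = \left(- \frac{7}{3} + 6\right) \left(44 + 0 - 0\right) - 8 = \frac{11 \left(44 + 0 + 0\right)}{3} - 8 = \frac{11}{3} \cdot 44 - 8 = \frac{484}{3} - 8 = \frac{460}{3}$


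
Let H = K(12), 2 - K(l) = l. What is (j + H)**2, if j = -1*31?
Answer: 1681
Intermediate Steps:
K(l) = 2 - l
j = -31
H = -10 (H = 2 - 1*12 = 2 - 12 = -10)
(j + H)**2 = (-31 - 10)**2 = (-41)**2 = 1681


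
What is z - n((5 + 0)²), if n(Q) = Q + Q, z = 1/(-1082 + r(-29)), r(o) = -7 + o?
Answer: -55901/1118 ≈ -50.001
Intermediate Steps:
z = -1/1118 (z = 1/(-1082 + (-7 - 29)) = 1/(-1082 - 36) = 1/(-1118) = -1/1118 ≈ -0.00089445)
n(Q) = 2*Q
z - n((5 + 0)²) = -1/1118 - 2*(5 + 0)² = -1/1118 - 2*5² = -1/1118 - 2*25 = -1/1118 - 1*50 = -1/1118 - 50 = -55901/1118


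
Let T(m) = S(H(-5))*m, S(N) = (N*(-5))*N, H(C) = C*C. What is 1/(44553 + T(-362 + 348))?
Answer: 1/88303 ≈ 1.1325e-5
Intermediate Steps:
H(C) = C²
S(N) = -5*N² (S(N) = (-5*N)*N = -5*N²)
T(m) = -3125*m (T(m) = (-5*((-5)²)²)*m = (-5*25²)*m = (-5*625)*m = -3125*m)
1/(44553 + T(-362 + 348)) = 1/(44553 - 3125*(-362 + 348)) = 1/(44553 - 3125*(-14)) = 1/(44553 + 43750) = 1/88303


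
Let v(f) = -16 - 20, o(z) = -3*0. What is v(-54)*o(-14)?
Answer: 0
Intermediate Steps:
o(z) = 0
v(f) = -36
v(-54)*o(-14) = -36*0 = 0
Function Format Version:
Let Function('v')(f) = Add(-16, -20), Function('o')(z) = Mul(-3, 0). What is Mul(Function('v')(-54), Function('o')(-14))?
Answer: 0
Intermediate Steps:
Function('o')(z) = 0
Function('v')(f) = -36
Mul(Function('v')(-54), Function('o')(-14)) = Mul(-36, 0) = 0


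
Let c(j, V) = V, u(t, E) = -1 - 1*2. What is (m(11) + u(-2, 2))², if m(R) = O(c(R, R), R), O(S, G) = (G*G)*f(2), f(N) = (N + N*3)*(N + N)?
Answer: 14969161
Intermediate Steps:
f(N) = 8*N² (f(N) = (N + 3*N)*(2*N) = (4*N)*(2*N) = 8*N²)
u(t, E) = -3 (u(t, E) = -1 - 2 = -3)
O(S, G) = 32*G² (O(S, G) = (G*G)*(8*2²) = G²*(8*4) = G²*32 = 32*G²)
m(R) = 32*R²
(m(11) + u(-2, 2))² = (32*11² - 3)² = (32*121 - 3)² = (3872 - 3)² = 3869² = 14969161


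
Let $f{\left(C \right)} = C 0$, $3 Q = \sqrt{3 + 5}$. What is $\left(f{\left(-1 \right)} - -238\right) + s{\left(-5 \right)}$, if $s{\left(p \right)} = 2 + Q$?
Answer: $240 + \frac{2 \sqrt{2}}{3} \approx 240.94$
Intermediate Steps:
$Q = \frac{2 \sqrt{2}}{3}$ ($Q = \frac{\sqrt{3 + 5}}{3} = \frac{\sqrt{8}}{3} = \frac{2 \sqrt{2}}{3} \approx 0.94281$)
$f{\left(C \right)} = 0$
$s{\left(p \right)} = 2 + \frac{2 \sqrt{2}}{3}$
$\left(f{\left(-1 \right)} - -238\right) + s{\left(-5 \right)} = \left(0 - -238\right) + \left(2 + \frac{2 \sqrt{2}}{3}\right) = \left(0 + 238\right) + \left(2 + \frac{2 \sqrt{2}}{3}\right) = 238 + \left(2 + \frac{2 \sqrt{2}}{3}\right) = 240 + \frac{2 \sqrt{2}}{3}$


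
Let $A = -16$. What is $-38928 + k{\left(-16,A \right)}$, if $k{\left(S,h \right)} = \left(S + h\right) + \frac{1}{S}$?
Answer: $- \frac{623361}{16} \approx -38960.0$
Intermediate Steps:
$k{\left(S,h \right)} = S + h + \frac{1}{S}$
$-38928 + k{\left(-16,A \right)} = -38928 - \left(32 + \frac{1}{16}\right) = -38928 - \frac{513}{16} = - \frac{623361}{16}$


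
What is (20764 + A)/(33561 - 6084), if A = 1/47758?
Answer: 991647113/1312246566 ≈ 0.75569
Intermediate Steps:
A = 1/47758 ≈ 2.0939e-5
(20764 + A)/(33561 - 6084) = (20764 + 1/47758)/(33561 - 6084) = (991647113/47758)/27477 = (991647113/47758)*(1/27477) = 991647113/1312246566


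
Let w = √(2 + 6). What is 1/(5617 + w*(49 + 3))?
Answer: 5617/31529057 - 104*√2/31529057 ≈ 0.00017349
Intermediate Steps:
w = 2*√2 (w = √8 = 2*√2 ≈ 2.8284)
1/(5617 + w*(49 + 3)) = 1/(5617 + (2*√2)*(49 + 3)) = 1/(5617 + (2*√2)*52) = 1/(5617 + 104*√2)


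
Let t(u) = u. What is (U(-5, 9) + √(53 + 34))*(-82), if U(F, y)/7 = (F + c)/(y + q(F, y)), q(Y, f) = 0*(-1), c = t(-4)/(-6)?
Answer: 7462/27 - 82*√87 ≈ -488.47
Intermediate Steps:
c = ⅔ (c = -4/(-6) = -4*(-⅙) = ⅔ ≈ 0.66667)
q(Y, f) = 0
U(F, y) = 7*(⅔ + F)/y (U(F, y) = 7*((F + ⅔)/(y + 0)) = 7*((⅔ + F)/y) = 7*(⅔ + F)/y)
(U(-5, 9) + √(53 + 34))*(-82) = ((7/3)*(2 + 3*(-5))/9 + √(53 + 34))*(-82) = ((7/3)*(⅑)*(2 - 15) + √87)*(-82) = ((7/3)*(⅑)*(-13) + √87)*(-82) = (-91/27 + √87)*(-82) = 7462/27 - 82*√87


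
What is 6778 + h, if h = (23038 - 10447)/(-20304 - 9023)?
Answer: 198765815/29327 ≈ 6777.6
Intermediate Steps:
h = -12591/29327 (h = 12591/(-29327) = 12591*(-1/29327) = -12591/29327 ≈ -0.42933)
6778 + h = 6778 - 12591/29327 = 198765815/29327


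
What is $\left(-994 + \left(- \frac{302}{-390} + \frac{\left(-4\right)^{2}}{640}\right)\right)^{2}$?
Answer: $\frac{2400618668449}{2433600} \approx 9.8645 \cdot 10^{5}$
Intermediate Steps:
$\left(-994 + \left(- \frac{302}{-390} + \frac{\left(-4\right)^{2}}{640}\right)\right)^{2} = \left(-994 + \left(\left(-302\right) \left(- \frac{1}{390}\right) + 16 \cdot \frac{1}{640}\right)\right)^{2} = \left(-994 + \left(\frac{151}{195} + \frac{1}{40}\right)\right)^{2} = \left(-994 + \frac{1247}{1560}\right)^{2} = \left(- \frac{1549393}{1560}\right)^{2} = \frac{2400618668449}{2433600}$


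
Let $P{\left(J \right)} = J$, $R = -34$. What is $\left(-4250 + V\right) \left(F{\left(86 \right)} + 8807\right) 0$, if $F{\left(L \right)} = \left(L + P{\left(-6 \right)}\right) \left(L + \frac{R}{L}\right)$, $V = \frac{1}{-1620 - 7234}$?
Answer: $0$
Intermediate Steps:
$V = - \frac{1}{8854}$ ($V = \frac{1}{-8854} = - \frac{1}{8854} \approx -0.00011294$)
$F{\left(L \right)} = \left(-6 + L\right) \left(L - \frac{34}{L}\right)$ ($F{\left(L \right)} = \left(L - 6\right) \left(L - \frac{34}{L}\right) = \left(-6 + L\right) \left(L - \frac{34}{L}\right)$)
$\left(-4250 + V\right) \left(F{\left(86 \right)} + 8807\right) 0 = \left(-4250 - \frac{1}{8854}\right) \left(\left(-34 + 86^{2} - 516 + \frac{204}{86}\right) + 8807\right) 0 = - \frac{37629501 \left(\left(-34 + 7396 - 516 + 204 \cdot \frac{1}{86}\right) + 8807\right)}{8854} \cdot 0 = - \frac{37629501 \left(\left(-34 + 7396 - 516 + \frac{102}{43}\right) + 8807\right)}{8854} \cdot 0 = - \frac{37629501 \left(\frac{294480}{43} + 8807\right)}{8854} \cdot 0 = \left(- \frac{37629501}{8854}\right) \frac{673181}{43} \cdot 0 = \left(- \frac{25331465112681}{380722}\right) 0 = 0$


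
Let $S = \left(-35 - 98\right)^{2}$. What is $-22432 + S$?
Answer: $-4743$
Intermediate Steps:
$S = 17689$ ($S = \left(-133\right)^{2} = 17689$)
$-22432 + S = -22432 + 17689 = -4743$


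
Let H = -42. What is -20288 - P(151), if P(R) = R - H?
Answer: -20481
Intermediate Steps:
P(R) = 42 + R (P(R) = R - 1*(-42) = R + 42 = 42 + R)
-20288 - P(151) = -20288 - (42 + 151) = -20288 - 1*193 = -20288 - 193 = -20481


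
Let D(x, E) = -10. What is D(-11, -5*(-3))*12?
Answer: -120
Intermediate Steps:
D(-11, -5*(-3))*12 = -10*12 = -120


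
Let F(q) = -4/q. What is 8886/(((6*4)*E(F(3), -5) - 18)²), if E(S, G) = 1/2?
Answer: 1481/6 ≈ 246.83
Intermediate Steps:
E(S, G) = ½
8886/(((6*4)*E(F(3), -5) - 18)²) = 8886/(((6*4)*(½) - 18)²) = 8886/((24*(½) - 18)²) = 8886/((12 - 18)²) = 8886/((-6)²) = 8886/36 = 8886*(1/36) = 1481/6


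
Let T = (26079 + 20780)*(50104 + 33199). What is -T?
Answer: -3903495277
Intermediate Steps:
T = 3903495277 (T = 46859*83303 = 3903495277)
-T = -1*3903495277 = -3903495277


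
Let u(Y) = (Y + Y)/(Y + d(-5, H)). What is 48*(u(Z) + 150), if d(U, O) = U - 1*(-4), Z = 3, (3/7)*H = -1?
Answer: 7344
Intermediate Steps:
H = -7/3 (H = (7/3)*(-1) = -7/3 ≈ -2.3333)
d(U, O) = 4 + U (d(U, O) = U + 4 = 4 + U)
u(Y) = 2*Y/(-1 + Y) (u(Y) = (Y + Y)/(Y + (4 - 5)) = (2*Y)/(Y - 1) = (2*Y)/(-1 + Y) = 2*Y/(-1 + Y))
48*(u(Z) + 150) = 48*(2*3/(-1 + 3) + 150) = 48*(2*3/2 + 150) = 48*(2*3*(1/2) + 150) = 48*(3 + 150) = 48*153 = 7344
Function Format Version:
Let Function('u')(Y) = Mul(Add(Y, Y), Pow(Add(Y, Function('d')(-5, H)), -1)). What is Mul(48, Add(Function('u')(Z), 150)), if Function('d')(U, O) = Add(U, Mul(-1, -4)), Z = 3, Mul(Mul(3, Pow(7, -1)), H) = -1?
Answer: 7344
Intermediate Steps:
H = Rational(-7, 3) (H = Mul(Rational(7, 3), -1) = Rational(-7, 3) ≈ -2.3333)
Function('d')(U, O) = Add(4, U) (Function('d')(U, O) = Add(U, 4) = Add(4, U))
Function('u')(Y) = Mul(2, Y, Pow(Add(-1, Y), -1)) (Function('u')(Y) = Mul(Add(Y, Y), Pow(Add(Y, Add(4, -5)), -1)) = Mul(Mul(2, Y), Pow(Add(Y, -1), -1)) = Mul(Mul(2, Y), Pow(Add(-1, Y), -1)) = Mul(2, Y, Pow(Add(-1, Y), -1)))
Mul(48, Add(Function('u')(Z), 150)) = Mul(48, Add(Mul(2, 3, Pow(Add(-1, 3), -1)), 150)) = Mul(48, Add(Mul(2, 3, Pow(2, -1)), 150)) = Mul(48, Add(Mul(2, 3, Rational(1, 2)), 150)) = Mul(48, Add(3, 150)) = Mul(48, 153) = 7344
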